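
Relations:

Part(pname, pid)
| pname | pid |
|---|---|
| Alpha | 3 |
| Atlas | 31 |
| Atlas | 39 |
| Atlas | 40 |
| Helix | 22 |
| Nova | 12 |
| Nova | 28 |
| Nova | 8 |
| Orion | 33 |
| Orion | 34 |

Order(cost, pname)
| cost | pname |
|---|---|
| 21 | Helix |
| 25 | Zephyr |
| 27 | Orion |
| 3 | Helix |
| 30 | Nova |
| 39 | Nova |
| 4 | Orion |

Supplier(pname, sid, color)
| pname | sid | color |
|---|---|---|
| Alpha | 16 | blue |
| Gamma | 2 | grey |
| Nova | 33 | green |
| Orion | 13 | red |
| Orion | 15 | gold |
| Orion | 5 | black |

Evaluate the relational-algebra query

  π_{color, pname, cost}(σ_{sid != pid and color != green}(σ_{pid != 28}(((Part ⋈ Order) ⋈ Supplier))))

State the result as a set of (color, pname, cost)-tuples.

Part ⋈ Order (natural join on pname): {(Helix, 22, 21), (Helix, 22, 3), (Nova, 12, 30), (Nova, 12, 39), (Nova, 28, 30), (Nova, 28, 39), (Nova, 8, 30), (Nova, 8, 39), (Orion, 33, 27), (Orion, 33, 4), (Orion, 34, 27), (Orion, 34, 4)}
(Part ⋈ Order) ⋈ Supplier (natural join on pname): {(Nova, 12, 30, 33, green), (Nova, 12, 39, 33, green), (Nova, 28, 30, 33, green), (Nova, 28, 39, 33, green), (Nova, 8, 30, 33, green), (Nova, 8, 39, 33, green), (Orion, 33, 27, 13, red), (Orion, 33, 27, 15, gold), (Orion, 33, 27, 5, black), (Orion, 33, 4, 13, red), (Orion, 33, 4, 15, gold), (Orion, 33, 4, 5, black), (Orion, 34, 27, 13, red), (Orion, 34, 27, 15, gold), (Orion, 34, 27, 5, black), (Orion, 34, 4, 13, red), (Orion, 34, 4, 15, gold), (Orion, 34, 4, 5, black)}
Selection pid != 28: {(Nova, 12, 30, 33, green), (Nova, 12, 39, 33, green), (Nova, 8, 30, 33, green), (Nova, 8, 39, 33, green), (Orion, 33, 27, 13, red), (Orion, 33, 27, 15, gold), (Orion, 33, 27, 5, black), (Orion, 33, 4, 13, red), (Orion, 33, 4, 15, gold), (Orion, 33, 4, 5, black), (Orion, 34, 27, 13, red), (Orion, 34, 27, 15, gold), (Orion, 34, 27, 5, black), (Orion, 34, 4, 13, red), (Orion, 34, 4, 15, gold), (Orion, 34, 4, 5, black)}
Selection sid != pid and color != green: {(Orion, 33, 27, 13, red), (Orion, 33, 27, 15, gold), (Orion, 33, 27, 5, black), (Orion, 33, 4, 13, red), (Orion, 33, 4, 15, gold), (Orion, 33, 4, 5, black), (Orion, 34, 27, 13, red), (Orion, 34, 27, 15, gold), (Orion, 34, 27, 5, black), (Orion, 34, 4, 13, red), (Orion, 34, 4, 15, gold), (Orion, 34, 4, 5, black)}
Projecting to color, pname, cost (6 duplicate(s) eliminated): {(black, Orion, 27), (black, Orion, 4), (gold, Orion, 27), (gold, Orion, 4), (red, Orion, 27), (red, Orion, 4)}

{(black, Orion, 27), (black, Orion, 4), (gold, Orion, 27), (gold, Orion, 4), (red, Orion, 27), (red, Orion, 4)}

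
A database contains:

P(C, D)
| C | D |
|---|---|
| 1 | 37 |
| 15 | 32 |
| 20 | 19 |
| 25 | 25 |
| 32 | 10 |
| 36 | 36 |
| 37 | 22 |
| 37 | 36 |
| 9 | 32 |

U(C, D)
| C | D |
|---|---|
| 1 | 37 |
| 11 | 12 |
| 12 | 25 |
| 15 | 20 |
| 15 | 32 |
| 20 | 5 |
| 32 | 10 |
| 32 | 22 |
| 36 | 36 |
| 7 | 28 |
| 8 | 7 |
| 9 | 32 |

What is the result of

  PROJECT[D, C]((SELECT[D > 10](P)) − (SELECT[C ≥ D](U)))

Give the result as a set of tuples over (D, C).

{(19, 20), (22, 37), (25, 25), (32, 15), (32, 9), (36, 37), (37, 1)}

σ[D > 10]: keep tuples satisfying D > 10 → {(1, 37), (15, 32), (20, 19), (25, 25), (36, 36), (37, 22), (37, 36), (9, 32)}
σ[C ≥ D]: keep tuples satisfying C ≥ D → {(20, 5), (32, 10), (32, 22), (36, 36), (8, 7)}
Taking the difference: {(1, 37), (15, 32), (20, 19), (25, 25), (37, 22), (37, 36), (9, 32)}
Keep only column(s) D, C: {(19, 20), (22, 37), (25, 25), (32, 15), (32, 9), (36, 37), (37, 1)}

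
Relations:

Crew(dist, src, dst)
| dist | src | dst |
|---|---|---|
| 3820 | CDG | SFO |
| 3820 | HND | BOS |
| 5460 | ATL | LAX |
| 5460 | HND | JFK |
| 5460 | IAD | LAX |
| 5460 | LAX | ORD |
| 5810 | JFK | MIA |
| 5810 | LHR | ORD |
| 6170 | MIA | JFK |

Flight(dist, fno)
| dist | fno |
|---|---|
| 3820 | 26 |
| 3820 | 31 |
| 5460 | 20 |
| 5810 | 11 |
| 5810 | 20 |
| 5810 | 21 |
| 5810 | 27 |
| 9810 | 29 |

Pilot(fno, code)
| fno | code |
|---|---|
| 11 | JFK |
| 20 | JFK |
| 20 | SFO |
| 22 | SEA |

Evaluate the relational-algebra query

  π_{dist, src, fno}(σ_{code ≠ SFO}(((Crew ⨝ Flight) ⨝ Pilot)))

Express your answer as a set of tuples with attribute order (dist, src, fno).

{(5460, ATL, 20), (5460, HND, 20), (5460, IAD, 20), (5460, LAX, 20), (5810, JFK, 11), (5810, JFK, 20), (5810, LHR, 11), (5810, LHR, 20)}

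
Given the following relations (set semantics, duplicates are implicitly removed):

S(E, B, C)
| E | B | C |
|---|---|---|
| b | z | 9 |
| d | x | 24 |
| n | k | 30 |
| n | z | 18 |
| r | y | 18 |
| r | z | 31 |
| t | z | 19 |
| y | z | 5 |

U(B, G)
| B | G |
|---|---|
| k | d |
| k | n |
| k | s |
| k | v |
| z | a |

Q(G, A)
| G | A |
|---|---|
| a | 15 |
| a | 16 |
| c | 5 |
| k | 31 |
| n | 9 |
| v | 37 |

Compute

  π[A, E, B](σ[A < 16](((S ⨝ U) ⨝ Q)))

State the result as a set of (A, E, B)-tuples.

Joining S and U on B yields {(b, z, 9, a), (n, k, 30, d), (n, k, 30, n), (n, k, 30, s), (n, k, 30, v), (n, z, 18, a), (r, z, 31, a), (t, z, 19, a), (y, z, 5, a)}.
Joining (S ⨝ U) and Q on G yields {(b, z, 9, a, 15), (b, z, 9, a, 16), (n, k, 30, n, 9), (n, k, 30, v, 37), (n, z, 18, a, 15), (n, z, 18, a, 16), (r, z, 31, a, 15), (r, z, 31, a, 16), (t, z, 19, a, 15), (t, z, 19, a, 16), (y, z, 5, a, 15), (y, z, 5, a, 16)}.
Apply σ_{A < 16}; surviving tuples: {(b, z, 9, a, 15), (n, k, 30, n, 9), (n, z, 18, a, 15), (r, z, 31, a, 15), (t, z, 19, a, 15), (y, z, 5, a, 15)}
π[A, E, B]: project onto (A, E, B) → {(15, b, z), (15, n, z), (15, r, z), (15, t, z), (15, y, z), (9, n, k)}

{(15, b, z), (15, n, z), (15, r, z), (15, t, z), (15, y, z), (9, n, k)}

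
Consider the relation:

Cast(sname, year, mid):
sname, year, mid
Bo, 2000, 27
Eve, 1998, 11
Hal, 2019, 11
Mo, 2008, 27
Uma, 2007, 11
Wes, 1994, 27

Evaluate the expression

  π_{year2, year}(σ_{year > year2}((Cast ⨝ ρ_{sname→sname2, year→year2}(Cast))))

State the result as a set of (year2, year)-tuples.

ρ[sname→sname2, year→year2]: schema becomes (sname2, year2, mid); tuples unchanged.
Natural join on mid: {(Bo, 2000, 27, Bo, 2000), (Bo, 2000, 27, Mo, 2008), (Bo, 2000, 27, Wes, 1994), (Eve, 1998, 11, Eve, 1998), (Eve, 1998, 11, Hal, 2019), (Eve, 1998, 11, Uma, 2007), (Hal, 2019, 11, Eve, 1998), (Hal, 2019, 11, Hal, 2019), (Hal, 2019, 11, Uma, 2007), (Mo, 2008, 27, Bo, 2000), (Mo, 2008, 27, Mo, 2008), (Mo, 2008, 27, Wes, 1994), (Uma, 2007, 11, Eve, 1998), (Uma, 2007, 11, Hal, 2019), (Uma, 2007, 11, Uma, 2007), (Wes, 1994, 27, Bo, 2000), (Wes, 1994, 27, Mo, 2008), (Wes, 1994, 27, Wes, 1994)}
Filtering on year > year2 leaves {(Bo, 2000, 27, Wes, 1994), (Hal, 2019, 11, Eve, 1998), (Hal, 2019, 11, Uma, 2007), (Mo, 2008, 27, Bo, 2000), (Mo, 2008, 27, Wes, 1994), (Uma, 2007, 11, Eve, 1998)}.
Projecting to year2, year: {(1994, 2000), (1994, 2008), (1998, 2007), (1998, 2019), (2000, 2008), (2007, 2019)}

{(1994, 2000), (1994, 2008), (1998, 2007), (1998, 2019), (2000, 2008), (2007, 2019)}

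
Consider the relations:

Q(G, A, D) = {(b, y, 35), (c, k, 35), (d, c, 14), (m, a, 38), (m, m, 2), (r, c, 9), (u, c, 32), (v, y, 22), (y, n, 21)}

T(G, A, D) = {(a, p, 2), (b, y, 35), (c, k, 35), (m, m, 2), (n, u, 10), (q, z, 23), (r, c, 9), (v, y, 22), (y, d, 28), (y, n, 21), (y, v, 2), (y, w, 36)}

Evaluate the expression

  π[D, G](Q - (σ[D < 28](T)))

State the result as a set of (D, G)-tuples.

{(14, d), (32, u), (35, b), (35, c), (38, m)}

Filtering on D < 28 leaves {(a, p, 2), (m, m, 2), (n, u, 10), (q, z, 23), (r, c, 9), (v, y, 22), (y, n, 21), (y, v, 2)}.
Set difference of the two operands is {(b, y, 35), (c, k, 35), (d, c, 14), (m, a, 38), (u, c, 32)}.
Keep only column(s) D, G: {(14, d), (32, u), (35, b), (35, c), (38, m)}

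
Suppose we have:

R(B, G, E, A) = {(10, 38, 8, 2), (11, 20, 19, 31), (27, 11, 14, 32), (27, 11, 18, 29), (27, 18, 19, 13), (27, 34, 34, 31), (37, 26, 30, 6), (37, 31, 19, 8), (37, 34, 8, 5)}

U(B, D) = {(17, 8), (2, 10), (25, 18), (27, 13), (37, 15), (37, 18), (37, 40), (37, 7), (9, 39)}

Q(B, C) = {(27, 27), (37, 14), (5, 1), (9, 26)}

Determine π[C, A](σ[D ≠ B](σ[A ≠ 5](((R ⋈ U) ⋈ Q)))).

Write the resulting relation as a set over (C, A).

{(14, 6), (14, 8), (27, 13), (27, 29), (27, 31), (27, 32)}

Joining R and U on B yields {(27, 11, 14, 32, 13), (27, 11, 18, 29, 13), (27, 18, 19, 13, 13), (27, 34, 34, 31, 13), (37, 26, 30, 6, 15), (37, 26, 30, 6, 18), (37, 26, 30, 6, 40), (37, 26, 30, 6, 7), (37, 31, 19, 8, 15), (37, 31, 19, 8, 18), (37, 31, 19, 8, 40), (37, 31, 19, 8, 7), (37, 34, 8, 5, 15), (37, 34, 8, 5, 18), (37, 34, 8, 5, 40), (37, 34, 8, 5, 7)}.
Joining (R ⋈ U) and Q on B yields {(27, 11, 14, 32, 13, 27), (27, 11, 18, 29, 13, 27), (27, 18, 19, 13, 13, 27), (27, 34, 34, 31, 13, 27), (37, 26, 30, 6, 15, 14), (37, 26, 30, 6, 18, 14), (37, 26, 30, 6, 40, 14), (37, 26, 30, 6, 7, 14), (37, 31, 19, 8, 15, 14), (37, 31, 19, 8, 18, 14), (37, 31, 19, 8, 40, 14), (37, 31, 19, 8, 7, 14), (37, 34, 8, 5, 15, 14), (37, 34, 8, 5, 18, 14), (37, 34, 8, 5, 40, 14), (37, 34, 8, 5, 7, 14)}.
σ[A ≠ 5]: keep tuples satisfying A ≠ 5 → {(27, 11, 14, 32, 13, 27), (27, 11, 18, 29, 13, 27), (27, 18, 19, 13, 13, 27), (27, 34, 34, 31, 13, 27), (37, 26, 30, 6, 15, 14), (37, 26, 30, 6, 18, 14), (37, 26, 30, 6, 40, 14), (37, 26, 30, 6, 7, 14), (37, 31, 19, 8, 15, 14), (37, 31, 19, 8, 18, 14), (37, 31, 19, 8, 40, 14), (37, 31, 19, 8, 7, 14)}
σ[D ≠ B]: keep tuples satisfying D ≠ B → {(27, 11, 14, 32, 13, 27), (27, 11, 18, 29, 13, 27), (27, 18, 19, 13, 13, 27), (27, 34, 34, 31, 13, 27), (37, 26, 30, 6, 15, 14), (37, 26, 30, 6, 18, 14), (37, 26, 30, 6, 40, 14), (37, 26, 30, 6, 7, 14), (37, 31, 19, 8, 15, 14), (37, 31, 19, 8, 18, 14), (37, 31, 19, 8, 40, 14), (37, 31, 19, 8, 7, 14)}
π[C, A]: project onto (C, A) (6 duplicate(s) eliminated) → {(14, 6), (14, 8), (27, 13), (27, 29), (27, 31), (27, 32)}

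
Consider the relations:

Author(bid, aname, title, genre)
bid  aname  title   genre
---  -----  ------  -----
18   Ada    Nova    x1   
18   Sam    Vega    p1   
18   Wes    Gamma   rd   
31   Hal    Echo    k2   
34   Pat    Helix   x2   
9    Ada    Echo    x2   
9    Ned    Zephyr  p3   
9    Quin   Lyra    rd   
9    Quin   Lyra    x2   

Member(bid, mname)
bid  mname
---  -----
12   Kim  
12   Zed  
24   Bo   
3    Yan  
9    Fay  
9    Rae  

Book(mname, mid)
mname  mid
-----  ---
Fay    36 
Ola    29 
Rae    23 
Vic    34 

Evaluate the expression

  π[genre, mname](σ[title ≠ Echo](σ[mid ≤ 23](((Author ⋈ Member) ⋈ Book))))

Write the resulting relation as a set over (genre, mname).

{(p3, Rae), (rd, Rae), (x2, Rae)}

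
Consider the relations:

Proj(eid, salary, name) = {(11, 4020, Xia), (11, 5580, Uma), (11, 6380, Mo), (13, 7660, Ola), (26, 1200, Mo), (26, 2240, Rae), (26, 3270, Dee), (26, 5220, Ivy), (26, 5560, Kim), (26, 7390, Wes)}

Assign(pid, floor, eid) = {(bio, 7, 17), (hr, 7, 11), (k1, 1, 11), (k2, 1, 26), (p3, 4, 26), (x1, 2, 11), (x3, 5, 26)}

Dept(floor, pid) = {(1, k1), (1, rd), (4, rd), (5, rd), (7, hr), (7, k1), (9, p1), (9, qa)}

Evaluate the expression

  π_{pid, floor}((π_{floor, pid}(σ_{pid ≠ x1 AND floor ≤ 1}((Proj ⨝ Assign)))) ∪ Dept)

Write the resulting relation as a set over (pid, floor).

Natural join on eid: {(11, 4020, Xia, hr, 7), (11, 4020, Xia, k1, 1), (11, 4020, Xia, x1, 2), (11, 5580, Uma, hr, 7), (11, 5580, Uma, k1, 1), (11, 5580, Uma, x1, 2), (11, 6380, Mo, hr, 7), (11, 6380, Mo, k1, 1), (11, 6380, Mo, x1, 2), (26, 1200, Mo, k2, 1), (26, 1200, Mo, p3, 4), (26, 1200, Mo, x3, 5), (26, 2240, Rae, k2, 1), (26, 2240, Rae, p3, 4), (26, 2240, Rae, x3, 5), (26, 3270, Dee, k2, 1), (26, 3270, Dee, p3, 4), (26, 3270, Dee, x3, 5), (26, 5220, Ivy, k2, 1), (26, 5220, Ivy, p3, 4), (26, 5220, Ivy, x3, 5), (26, 5560, Kim, k2, 1), (26, 5560, Kim, p3, 4), (26, 5560, Kim, x3, 5), (26, 7390, Wes, k2, 1), (26, 7390, Wes, p3, 4), (26, 7390, Wes, x3, 5)}
σ[pid ≠ x1 AND floor ≤ 1]: keep tuples satisfying pid ≠ x1 AND floor ≤ 1 → {(11, 4020, Xia, k1, 1), (11, 5580, Uma, k1, 1), (11, 6380, Mo, k1, 1), (26, 1200, Mo, k2, 1), (26, 2240, Rae, k2, 1), (26, 3270, Dee, k2, 1), (26, 5220, Ivy, k2, 1), (26, 5560, Kim, k2, 1), (26, 7390, Wes, k2, 1)}
Keep only column(s) floor, pid (7 duplicate(s) eliminated): {(1, k1), (1, k2)}
Taking the union: {(1, k1), (1, k2), (1, rd), (4, rd), (5, rd), (7, hr), (7, k1), (9, p1), (9, qa)}
Keep only column(s) pid, floor: {(hr, 7), (k1, 1), (k1, 7), (k2, 1), (p1, 9), (qa, 9), (rd, 1), (rd, 4), (rd, 5)}

{(hr, 7), (k1, 1), (k1, 7), (k2, 1), (p1, 9), (qa, 9), (rd, 1), (rd, 4), (rd, 5)}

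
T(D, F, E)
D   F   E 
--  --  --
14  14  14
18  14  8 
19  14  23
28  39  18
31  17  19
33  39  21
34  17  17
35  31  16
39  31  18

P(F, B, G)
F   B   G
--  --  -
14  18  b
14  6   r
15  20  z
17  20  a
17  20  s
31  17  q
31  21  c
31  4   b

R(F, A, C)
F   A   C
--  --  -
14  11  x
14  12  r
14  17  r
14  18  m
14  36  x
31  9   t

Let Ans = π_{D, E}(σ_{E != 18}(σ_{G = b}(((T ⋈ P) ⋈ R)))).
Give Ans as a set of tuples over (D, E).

Joining T and P on F yields {(14, 14, 14, 18, b), (14, 14, 14, 6, r), (18, 14, 8, 18, b), (18, 14, 8, 6, r), (19, 14, 23, 18, b), (19, 14, 23, 6, r), (31, 17, 19, 20, a), (31, 17, 19, 20, s), (34, 17, 17, 20, a), (34, 17, 17, 20, s), (35, 31, 16, 17, q), (35, 31, 16, 21, c), (35, 31, 16, 4, b), (39, 31, 18, 17, q), (39, 31, 18, 21, c), (39, 31, 18, 4, b)}.
Joining (T ⋈ P) and R on F yields {(14, 14, 14, 18, b, 11, x), (14, 14, 14, 18, b, 12, r), (14, 14, 14, 18, b, 17, r), (14, 14, 14, 18, b, 18, m), (14, 14, 14, 18, b, 36, x), (14, 14, 14, 6, r, 11, x), (14, 14, 14, 6, r, 12, r), (14, 14, 14, 6, r, 17, r), (14, 14, 14, 6, r, 18, m), (14, 14, 14, 6, r, 36, x), (18, 14, 8, 18, b, 11, x), (18, 14, 8, 18, b, 12, r), (18, 14, 8, 18, b, 17, r), (18, 14, 8, 18, b, 18, m), (18, 14, 8, 18, b, 36, x), (18, 14, 8, 6, r, 11, x), (18, 14, 8, 6, r, 12, r), (18, 14, 8, 6, r, 17, r), (18, 14, 8, 6, r, 18, m), (18, 14, 8, 6, r, 36, x), (19, 14, 23, 18, b, 11, x), (19, 14, 23, 18, b, 12, r), (19, 14, 23, 18, b, 17, r), (19, 14, 23, 18, b, 18, m), (19, 14, 23, 18, b, 36, x), (19, 14, 23, 6, r, 11, x), (19, 14, 23, 6, r, 12, r), (19, 14, 23, 6, r, 17, r), (19, 14, 23, 6, r, 18, m), (19, 14, 23, 6, r, 36, x), (35, 31, 16, 17, q, 9, t), (35, 31, 16, 21, c, 9, t), (35, 31, 16, 4, b, 9, t), (39, 31, 18, 17, q, 9, t), (39, 31, 18, 21, c, 9, t), (39, 31, 18, 4, b, 9, t)}.
Apply σ_{G = b}; surviving tuples: {(14, 14, 14, 18, b, 11, x), (14, 14, 14, 18, b, 12, r), (14, 14, 14, 18, b, 17, r), (14, 14, 14, 18, b, 18, m), (14, 14, 14, 18, b, 36, x), (18, 14, 8, 18, b, 11, x), (18, 14, 8, 18, b, 12, r), (18, 14, 8, 18, b, 17, r), (18, 14, 8, 18, b, 18, m), (18, 14, 8, 18, b, 36, x), (19, 14, 23, 18, b, 11, x), (19, 14, 23, 18, b, 12, r), (19, 14, 23, 18, b, 17, r), (19, 14, 23, 18, b, 18, m), (19, 14, 23, 18, b, 36, x), (35, 31, 16, 4, b, 9, t), (39, 31, 18, 4, b, 9, t)}
Apply σ_{E != 18}; surviving tuples: {(14, 14, 14, 18, b, 11, x), (14, 14, 14, 18, b, 12, r), (14, 14, 14, 18, b, 17, r), (14, 14, 14, 18, b, 18, m), (14, 14, 14, 18, b, 36, x), (18, 14, 8, 18, b, 11, x), (18, 14, 8, 18, b, 12, r), (18, 14, 8, 18, b, 17, r), (18, 14, 8, 18, b, 18, m), (18, 14, 8, 18, b, 36, x), (19, 14, 23, 18, b, 11, x), (19, 14, 23, 18, b, 12, r), (19, 14, 23, 18, b, 17, r), (19, 14, 23, 18, b, 18, m), (19, 14, 23, 18, b, 36, x), (35, 31, 16, 4, b, 9, t)}
Keep only column(s) D, E (12 duplicate(s) eliminated): {(14, 14), (18, 8), (19, 23), (35, 16)}

{(14, 14), (18, 8), (19, 23), (35, 16)}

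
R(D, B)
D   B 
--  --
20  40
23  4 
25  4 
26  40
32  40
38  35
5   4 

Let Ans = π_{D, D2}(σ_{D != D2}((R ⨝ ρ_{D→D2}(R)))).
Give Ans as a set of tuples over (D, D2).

ρ[D→D2]: schema becomes (D2, B); tuples unchanged.
Natural join on B: {(20, 40, 20), (20, 40, 26), (20, 40, 32), (23, 4, 23), (23, 4, 25), (23, 4, 5), (25, 4, 23), (25, 4, 25), (25, 4, 5), (26, 40, 20), (26, 40, 26), (26, 40, 32), (32, 40, 20), (32, 40, 26), (32, 40, 32), (38, 35, 38), (5, 4, 23), (5, 4, 25), (5, 4, 5)}
Apply σ_{D != D2}; surviving tuples: {(20, 40, 26), (20, 40, 32), (23, 4, 25), (23, 4, 5), (25, 4, 23), (25, 4, 5), (26, 40, 20), (26, 40, 32), (32, 40, 20), (32, 40, 26), (5, 4, 23), (5, 4, 25)}
Projecting to D, D2: {(20, 26), (20, 32), (23, 25), (23, 5), (25, 23), (25, 5), (26, 20), (26, 32), (32, 20), (32, 26), (5, 23), (5, 25)}

{(20, 26), (20, 32), (23, 25), (23, 5), (25, 23), (25, 5), (26, 20), (26, 32), (32, 20), (32, 26), (5, 23), (5, 25)}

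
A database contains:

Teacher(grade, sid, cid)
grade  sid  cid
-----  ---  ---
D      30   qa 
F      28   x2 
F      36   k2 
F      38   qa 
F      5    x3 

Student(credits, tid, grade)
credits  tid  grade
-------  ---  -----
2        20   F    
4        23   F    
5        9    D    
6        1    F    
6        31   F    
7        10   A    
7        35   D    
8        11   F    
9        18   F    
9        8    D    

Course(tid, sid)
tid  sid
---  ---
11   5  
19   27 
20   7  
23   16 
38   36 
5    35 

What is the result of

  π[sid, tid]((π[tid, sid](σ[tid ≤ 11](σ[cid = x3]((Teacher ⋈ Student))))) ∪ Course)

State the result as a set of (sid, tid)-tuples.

{(16, 23), (27, 19), (35, 5), (36, 38), (5, 1), (5, 11), (7, 20)}

Teacher ⋈ Student (natural join on grade): {(D, 30, qa, 5, 9), (D, 30, qa, 7, 35), (D, 30, qa, 9, 8), (F, 28, x2, 2, 20), (F, 28, x2, 4, 23), (F, 28, x2, 6, 1), (F, 28, x2, 6, 31), (F, 28, x2, 8, 11), (F, 28, x2, 9, 18), (F, 36, k2, 2, 20), (F, 36, k2, 4, 23), (F, 36, k2, 6, 1), (F, 36, k2, 6, 31), (F, 36, k2, 8, 11), (F, 36, k2, 9, 18), (F, 38, qa, 2, 20), (F, 38, qa, 4, 23), (F, 38, qa, 6, 1), (F, 38, qa, 6, 31), (F, 38, qa, 8, 11), (F, 38, qa, 9, 18), (F, 5, x3, 2, 20), (F, 5, x3, 4, 23), (F, 5, x3, 6, 1), (F, 5, x3, 6, 31), (F, 5, x3, 8, 11), (F, 5, x3, 9, 18)}
σ[cid = x3]: keep tuples satisfying cid = x3 → {(F, 5, x3, 2, 20), (F, 5, x3, 4, 23), (F, 5, x3, 6, 1), (F, 5, x3, 6, 31), (F, 5, x3, 8, 11), (F, 5, x3, 9, 18)}
σ[tid ≤ 11]: keep tuples satisfying tid ≤ 11 → {(F, 5, x3, 6, 1), (F, 5, x3, 8, 11)}
π[tid, sid]: project onto (tid, sid) → {(1, 5), (11, 5)}
Set union of the two operands is {(1, 5), (11, 5), (19, 27), (20, 7), (23, 16), (38, 36), (5, 35)}.
π[sid, tid]: project onto (sid, tid) → {(16, 23), (27, 19), (35, 5), (36, 38), (5, 1), (5, 11), (7, 20)}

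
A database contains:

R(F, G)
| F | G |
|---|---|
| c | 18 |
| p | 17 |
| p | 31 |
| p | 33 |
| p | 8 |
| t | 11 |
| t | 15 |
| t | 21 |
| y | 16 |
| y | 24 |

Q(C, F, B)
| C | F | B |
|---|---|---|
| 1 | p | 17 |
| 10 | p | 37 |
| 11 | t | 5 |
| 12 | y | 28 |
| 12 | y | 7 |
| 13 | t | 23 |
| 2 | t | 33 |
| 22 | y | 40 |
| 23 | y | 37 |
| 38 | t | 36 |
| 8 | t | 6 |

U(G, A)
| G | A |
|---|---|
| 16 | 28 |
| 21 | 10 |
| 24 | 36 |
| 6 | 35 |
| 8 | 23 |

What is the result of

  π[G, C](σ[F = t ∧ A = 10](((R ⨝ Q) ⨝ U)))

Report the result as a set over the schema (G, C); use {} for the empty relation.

{(21, 11), (21, 13), (21, 2), (21, 38), (21, 8)}

Natural join on F: {(p, 17, 1, 17), (p, 17, 10, 37), (p, 31, 1, 17), (p, 31, 10, 37), (p, 33, 1, 17), (p, 33, 10, 37), (p, 8, 1, 17), (p, 8, 10, 37), (t, 11, 11, 5), (t, 11, 13, 23), (t, 11, 2, 33), (t, 11, 38, 36), (t, 11, 8, 6), (t, 15, 11, 5), (t, 15, 13, 23), (t, 15, 2, 33), (t, 15, 38, 36), (t, 15, 8, 6), (t, 21, 11, 5), (t, 21, 13, 23), (t, 21, 2, 33), (t, 21, 38, 36), (t, 21, 8, 6), (y, 16, 12, 28), (y, 16, 12, 7), (y, 16, 22, 40), (y, 16, 23, 37), (y, 24, 12, 28), (y, 24, 12, 7), (y, 24, 22, 40), (y, 24, 23, 37)}
Natural join on G: {(p, 8, 1, 17, 23), (p, 8, 10, 37, 23), (t, 21, 11, 5, 10), (t, 21, 13, 23, 10), (t, 21, 2, 33, 10), (t, 21, 38, 36, 10), (t, 21, 8, 6, 10), (y, 16, 12, 28, 28), (y, 16, 12, 7, 28), (y, 16, 22, 40, 28), (y, 16, 23, 37, 28), (y, 24, 12, 28, 36), (y, 24, 12, 7, 36), (y, 24, 22, 40, 36), (y, 24, 23, 37, 36)}
Selection F = t ∧ A = 10: {(t, 21, 11, 5, 10), (t, 21, 13, 23, 10), (t, 21, 2, 33, 10), (t, 21, 38, 36, 10), (t, 21, 8, 6, 10)}
π_{G, C} gives {(21, 11), (21, 13), (21, 2), (21, 38), (21, 8)}.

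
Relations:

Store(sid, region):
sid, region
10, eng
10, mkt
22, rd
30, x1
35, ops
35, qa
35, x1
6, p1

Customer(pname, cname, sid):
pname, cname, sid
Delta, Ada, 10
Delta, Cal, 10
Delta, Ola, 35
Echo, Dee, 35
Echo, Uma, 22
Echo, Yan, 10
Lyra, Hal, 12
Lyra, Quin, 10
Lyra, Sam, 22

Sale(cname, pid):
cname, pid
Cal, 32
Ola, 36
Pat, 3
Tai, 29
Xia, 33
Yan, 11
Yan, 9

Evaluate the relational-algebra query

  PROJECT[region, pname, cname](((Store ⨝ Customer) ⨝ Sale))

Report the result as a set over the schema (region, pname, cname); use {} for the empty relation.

Natural join on sid: {(10, eng, Delta, Ada), (10, eng, Delta, Cal), (10, eng, Echo, Yan), (10, eng, Lyra, Quin), (10, mkt, Delta, Ada), (10, mkt, Delta, Cal), (10, mkt, Echo, Yan), (10, mkt, Lyra, Quin), (22, rd, Echo, Uma), (22, rd, Lyra, Sam), (35, ops, Delta, Ola), (35, ops, Echo, Dee), (35, qa, Delta, Ola), (35, qa, Echo, Dee), (35, x1, Delta, Ola), (35, x1, Echo, Dee)}
Natural join on cname: {(10, eng, Delta, Cal, 32), (10, eng, Echo, Yan, 11), (10, eng, Echo, Yan, 9), (10, mkt, Delta, Cal, 32), (10, mkt, Echo, Yan, 11), (10, mkt, Echo, Yan, 9), (35, ops, Delta, Ola, 36), (35, qa, Delta, Ola, 36), (35, x1, Delta, Ola, 36)}
π_{region, pname, cname} gives {(eng, Delta, Cal), (eng, Echo, Yan), (mkt, Delta, Cal), (mkt, Echo, Yan), (ops, Delta, Ola), (qa, Delta, Ola), (x1, Delta, Ola)} (2 duplicate(s) eliminated).

{(eng, Delta, Cal), (eng, Echo, Yan), (mkt, Delta, Cal), (mkt, Echo, Yan), (ops, Delta, Ola), (qa, Delta, Ola), (x1, Delta, Ola)}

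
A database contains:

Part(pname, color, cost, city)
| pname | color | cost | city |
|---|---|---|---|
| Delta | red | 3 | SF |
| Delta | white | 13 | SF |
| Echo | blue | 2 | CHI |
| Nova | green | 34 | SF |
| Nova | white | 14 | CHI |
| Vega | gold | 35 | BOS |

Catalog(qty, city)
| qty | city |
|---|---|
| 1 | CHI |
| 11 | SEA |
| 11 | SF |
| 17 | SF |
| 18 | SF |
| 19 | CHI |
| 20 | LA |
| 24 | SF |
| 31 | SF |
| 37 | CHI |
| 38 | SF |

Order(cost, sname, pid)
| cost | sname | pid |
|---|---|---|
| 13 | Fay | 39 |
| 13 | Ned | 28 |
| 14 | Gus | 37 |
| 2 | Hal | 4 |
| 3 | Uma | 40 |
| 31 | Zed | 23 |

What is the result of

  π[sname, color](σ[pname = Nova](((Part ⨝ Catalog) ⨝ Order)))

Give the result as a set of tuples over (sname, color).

{(Gus, white)}

Natural join on city: {(Delta, red, 3, SF, 11), (Delta, red, 3, SF, 17), (Delta, red, 3, SF, 18), (Delta, red, 3, SF, 24), (Delta, red, 3, SF, 31), (Delta, red, 3, SF, 38), (Delta, white, 13, SF, 11), (Delta, white, 13, SF, 17), (Delta, white, 13, SF, 18), (Delta, white, 13, SF, 24), (Delta, white, 13, SF, 31), (Delta, white, 13, SF, 38), (Echo, blue, 2, CHI, 1), (Echo, blue, 2, CHI, 19), (Echo, blue, 2, CHI, 37), (Nova, green, 34, SF, 11), (Nova, green, 34, SF, 17), (Nova, green, 34, SF, 18), (Nova, green, 34, SF, 24), (Nova, green, 34, SF, 31), (Nova, green, 34, SF, 38), (Nova, white, 14, CHI, 1), (Nova, white, 14, CHI, 19), (Nova, white, 14, CHI, 37)}
Natural join on cost: {(Delta, red, 3, SF, 11, Uma, 40), (Delta, red, 3, SF, 17, Uma, 40), (Delta, red, 3, SF, 18, Uma, 40), (Delta, red, 3, SF, 24, Uma, 40), (Delta, red, 3, SF, 31, Uma, 40), (Delta, red, 3, SF, 38, Uma, 40), (Delta, white, 13, SF, 11, Fay, 39), (Delta, white, 13, SF, 11, Ned, 28), (Delta, white, 13, SF, 17, Fay, 39), (Delta, white, 13, SF, 17, Ned, 28), (Delta, white, 13, SF, 18, Fay, 39), (Delta, white, 13, SF, 18, Ned, 28), (Delta, white, 13, SF, 24, Fay, 39), (Delta, white, 13, SF, 24, Ned, 28), (Delta, white, 13, SF, 31, Fay, 39), (Delta, white, 13, SF, 31, Ned, 28), (Delta, white, 13, SF, 38, Fay, 39), (Delta, white, 13, SF, 38, Ned, 28), (Echo, blue, 2, CHI, 1, Hal, 4), (Echo, blue, 2, CHI, 19, Hal, 4), (Echo, blue, 2, CHI, 37, Hal, 4), (Nova, white, 14, CHI, 1, Gus, 37), (Nova, white, 14, CHI, 19, Gus, 37), (Nova, white, 14, CHI, 37, Gus, 37)}
Selection pname = Nova: {(Nova, white, 14, CHI, 1, Gus, 37), (Nova, white, 14, CHI, 19, Gus, 37), (Nova, white, 14, CHI, 37, Gus, 37)}
Projecting to sname, color (2 duplicate(s) eliminated): {(Gus, white)}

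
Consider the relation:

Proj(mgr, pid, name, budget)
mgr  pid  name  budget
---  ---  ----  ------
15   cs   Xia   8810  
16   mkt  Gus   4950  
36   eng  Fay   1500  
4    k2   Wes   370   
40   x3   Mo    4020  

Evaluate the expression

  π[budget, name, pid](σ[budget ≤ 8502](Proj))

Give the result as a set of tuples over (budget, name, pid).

{(1500, Fay, eng), (370, Wes, k2), (4020, Mo, x3), (4950, Gus, mkt)}

Selection budget ≤ 8502: {(16, mkt, Gus, 4950), (36, eng, Fay, 1500), (4, k2, Wes, 370), (40, x3, Mo, 4020)}
Keep only column(s) budget, name, pid: {(1500, Fay, eng), (370, Wes, k2), (4020, Mo, x3), (4950, Gus, mkt)}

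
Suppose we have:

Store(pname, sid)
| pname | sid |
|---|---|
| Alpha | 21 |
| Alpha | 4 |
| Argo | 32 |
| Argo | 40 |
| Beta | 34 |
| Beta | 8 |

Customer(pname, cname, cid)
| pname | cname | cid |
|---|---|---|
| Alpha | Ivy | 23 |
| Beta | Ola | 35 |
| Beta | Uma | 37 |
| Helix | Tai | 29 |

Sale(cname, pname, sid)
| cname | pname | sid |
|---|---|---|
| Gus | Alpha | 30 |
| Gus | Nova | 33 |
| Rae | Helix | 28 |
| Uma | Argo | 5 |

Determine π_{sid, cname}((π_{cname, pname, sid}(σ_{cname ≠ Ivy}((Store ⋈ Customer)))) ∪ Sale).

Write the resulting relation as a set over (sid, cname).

Natural join on pname: {(Alpha, 21, Ivy, 23), (Alpha, 4, Ivy, 23), (Beta, 34, Ola, 35), (Beta, 34, Uma, 37), (Beta, 8, Ola, 35), (Beta, 8, Uma, 37)}
Apply σ_{cname ≠ Ivy}; surviving tuples: {(Beta, 34, Ola, 35), (Beta, 34, Uma, 37), (Beta, 8, Ola, 35), (Beta, 8, Uma, 37)}
π[cname, pname, sid]: project onto (cname, pname, sid) → {(Ola, Beta, 34), (Ola, Beta, 8), (Uma, Beta, 34), (Uma, Beta, 8)}
Taking the union: {(Gus, Alpha, 30), (Gus, Nova, 33), (Ola, Beta, 34), (Ola, Beta, 8), (Rae, Helix, 28), (Uma, Argo, 5), (Uma, Beta, 34), (Uma, Beta, 8)}
π[sid, cname]: project onto (sid, cname) → {(28, Rae), (30, Gus), (33, Gus), (34, Ola), (34, Uma), (5, Uma), (8, Ola), (8, Uma)}

{(28, Rae), (30, Gus), (33, Gus), (34, Ola), (34, Uma), (5, Uma), (8, Ola), (8, Uma)}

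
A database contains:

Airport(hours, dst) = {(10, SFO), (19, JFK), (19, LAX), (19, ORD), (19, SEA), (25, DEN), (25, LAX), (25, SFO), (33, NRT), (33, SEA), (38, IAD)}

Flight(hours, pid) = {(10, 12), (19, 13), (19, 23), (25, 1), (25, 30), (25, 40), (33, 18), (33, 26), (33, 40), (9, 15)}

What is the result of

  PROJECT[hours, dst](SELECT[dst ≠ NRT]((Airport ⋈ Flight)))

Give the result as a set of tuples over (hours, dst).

Natural join on hours: {(10, SFO, 12), (19, JFK, 13), (19, JFK, 23), (19, LAX, 13), (19, LAX, 23), (19, ORD, 13), (19, ORD, 23), (19, SEA, 13), (19, SEA, 23), (25, DEN, 1), (25, DEN, 30), (25, DEN, 40), (25, LAX, 1), (25, LAX, 30), (25, LAX, 40), (25, SFO, 1), (25, SFO, 30), (25, SFO, 40), (33, NRT, 18), (33, NRT, 26), (33, NRT, 40), (33, SEA, 18), (33, SEA, 26), (33, SEA, 40)}
σ[dst ≠ NRT]: keep tuples satisfying dst ≠ NRT → {(10, SFO, 12), (19, JFK, 13), (19, JFK, 23), (19, LAX, 13), (19, LAX, 23), (19, ORD, 13), (19, ORD, 23), (19, SEA, 13), (19, SEA, 23), (25, DEN, 1), (25, DEN, 30), (25, DEN, 40), (25, LAX, 1), (25, LAX, 30), (25, LAX, 40), (25, SFO, 1), (25, SFO, 30), (25, SFO, 40), (33, SEA, 18), (33, SEA, 26), (33, SEA, 40)}
Keep only column(s) hours, dst (12 duplicate(s) eliminated): {(10, SFO), (19, JFK), (19, LAX), (19, ORD), (19, SEA), (25, DEN), (25, LAX), (25, SFO), (33, SEA)}

{(10, SFO), (19, JFK), (19, LAX), (19, ORD), (19, SEA), (25, DEN), (25, LAX), (25, SFO), (33, SEA)}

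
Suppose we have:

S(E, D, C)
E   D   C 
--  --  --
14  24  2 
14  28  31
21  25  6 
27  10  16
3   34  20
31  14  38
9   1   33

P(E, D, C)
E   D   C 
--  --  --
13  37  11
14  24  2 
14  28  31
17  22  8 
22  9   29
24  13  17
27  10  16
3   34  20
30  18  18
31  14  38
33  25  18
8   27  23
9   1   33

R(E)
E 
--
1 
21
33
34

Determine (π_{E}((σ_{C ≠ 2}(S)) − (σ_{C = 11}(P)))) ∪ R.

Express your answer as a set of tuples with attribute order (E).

{1, 14, 21, 27, 3, 31, 33, 34, 9}

Selection C ≠ 2: {(14, 28, 31), (21, 25, 6), (27, 10, 16), (3, 34, 20), (31, 14, 38), (9, 1, 33)}
Selection C = 11: {(13, 37, 11)}
Taking the difference: {(14, 28, 31), (21, 25, 6), (27, 10, 16), (3, 34, 20), (31, 14, 38), (9, 1, 33)}
Keep only column(s) E: {14, 21, 27, 3, 31, 9}
Taking the union: {1, 14, 21, 27, 3, 31, 33, 34, 9}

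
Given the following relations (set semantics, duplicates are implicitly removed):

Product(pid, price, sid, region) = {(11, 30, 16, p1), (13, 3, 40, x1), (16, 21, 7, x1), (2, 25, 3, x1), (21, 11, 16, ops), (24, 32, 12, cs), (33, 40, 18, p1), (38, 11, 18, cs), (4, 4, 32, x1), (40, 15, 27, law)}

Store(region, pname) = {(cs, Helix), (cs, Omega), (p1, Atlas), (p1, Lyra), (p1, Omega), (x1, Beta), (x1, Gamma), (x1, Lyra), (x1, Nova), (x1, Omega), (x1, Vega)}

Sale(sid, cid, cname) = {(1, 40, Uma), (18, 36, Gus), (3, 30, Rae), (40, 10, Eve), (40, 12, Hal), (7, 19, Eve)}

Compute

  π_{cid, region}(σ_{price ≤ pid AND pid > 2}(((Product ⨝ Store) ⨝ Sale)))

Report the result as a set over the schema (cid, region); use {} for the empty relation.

Product ⋈ Store (natural join on region): {(11, 30, 16, p1, Atlas), (11, 30, 16, p1, Lyra), (11, 30, 16, p1, Omega), (13, 3, 40, x1, Beta), (13, 3, 40, x1, Gamma), (13, 3, 40, x1, Lyra), (13, 3, 40, x1, Nova), (13, 3, 40, x1, Omega), (13, 3, 40, x1, Vega), (16, 21, 7, x1, Beta), (16, 21, 7, x1, Gamma), (16, 21, 7, x1, Lyra), (16, 21, 7, x1, Nova), (16, 21, 7, x1, Omega), (16, 21, 7, x1, Vega), (2, 25, 3, x1, Beta), (2, 25, 3, x1, Gamma), (2, 25, 3, x1, Lyra), (2, 25, 3, x1, Nova), (2, 25, 3, x1, Omega), (2, 25, 3, x1, Vega), (24, 32, 12, cs, Helix), (24, 32, 12, cs, Omega), (33, 40, 18, p1, Atlas), (33, 40, 18, p1, Lyra), (33, 40, 18, p1, Omega), (38, 11, 18, cs, Helix), (38, 11, 18, cs, Omega), (4, 4, 32, x1, Beta), (4, 4, 32, x1, Gamma), (4, 4, 32, x1, Lyra), (4, 4, 32, x1, Nova), (4, 4, 32, x1, Omega), (4, 4, 32, x1, Vega)}
(Product ⨝ Store) ⋈ Sale (natural join on sid): {(13, 3, 40, x1, Beta, 10, Eve), (13, 3, 40, x1, Beta, 12, Hal), (13, 3, 40, x1, Gamma, 10, Eve), (13, 3, 40, x1, Gamma, 12, Hal), (13, 3, 40, x1, Lyra, 10, Eve), (13, 3, 40, x1, Lyra, 12, Hal), (13, 3, 40, x1, Nova, 10, Eve), (13, 3, 40, x1, Nova, 12, Hal), (13, 3, 40, x1, Omega, 10, Eve), (13, 3, 40, x1, Omega, 12, Hal), (13, 3, 40, x1, Vega, 10, Eve), (13, 3, 40, x1, Vega, 12, Hal), (16, 21, 7, x1, Beta, 19, Eve), (16, 21, 7, x1, Gamma, 19, Eve), (16, 21, 7, x1, Lyra, 19, Eve), (16, 21, 7, x1, Nova, 19, Eve), (16, 21, 7, x1, Omega, 19, Eve), (16, 21, 7, x1, Vega, 19, Eve), (2, 25, 3, x1, Beta, 30, Rae), (2, 25, 3, x1, Gamma, 30, Rae), (2, 25, 3, x1, Lyra, 30, Rae), (2, 25, 3, x1, Nova, 30, Rae), (2, 25, 3, x1, Omega, 30, Rae), (2, 25, 3, x1, Vega, 30, Rae), (33, 40, 18, p1, Atlas, 36, Gus), (33, 40, 18, p1, Lyra, 36, Gus), (33, 40, 18, p1, Omega, 36, Gus), (38, 11, 18, cs, Helix, 36, Gus), (38, 11, 18, cs, Omega, 36, Gus)}
Apply σ_{price ≤ pid AND pid > 2}; surviving tuples: {(13, 3, 40, x1, Beta, 10, Eve), (13, 3, 40, x1, Beta, 12, Hal), (13, 3, 40, x1, Gamma, 10, Eve), (13, 3, 40, x1, Gamma, 12, Hal), (13, 3, 40, x1, Lyra, 10, Eve), (13, 3, 40, x1, Lyra, 12, Hal), (13, 3, 40, x1, Nova, 10, Eve), (13, 3, 40, x1, Nova, 12, Hal), (13, 3, 40, x1, Omega, 10, Eve), (13, 3, 40, x1, Omega, 12, Hal), (13, 3, 40, x1, Vega, 10, Eve), (13, 3, 40, x1, Vega, 12, Hal), (38, 11, 18, cs, Helix, 36, Gus), (38, 11, 18, cs, Omega, 36, Gus)}
Keep only column(s) cid, region (11 duplicate(s) eliminated): {(10, x1), (12, x1), (36, cs)}

{(10, x1), (12, x1), (36, cs)}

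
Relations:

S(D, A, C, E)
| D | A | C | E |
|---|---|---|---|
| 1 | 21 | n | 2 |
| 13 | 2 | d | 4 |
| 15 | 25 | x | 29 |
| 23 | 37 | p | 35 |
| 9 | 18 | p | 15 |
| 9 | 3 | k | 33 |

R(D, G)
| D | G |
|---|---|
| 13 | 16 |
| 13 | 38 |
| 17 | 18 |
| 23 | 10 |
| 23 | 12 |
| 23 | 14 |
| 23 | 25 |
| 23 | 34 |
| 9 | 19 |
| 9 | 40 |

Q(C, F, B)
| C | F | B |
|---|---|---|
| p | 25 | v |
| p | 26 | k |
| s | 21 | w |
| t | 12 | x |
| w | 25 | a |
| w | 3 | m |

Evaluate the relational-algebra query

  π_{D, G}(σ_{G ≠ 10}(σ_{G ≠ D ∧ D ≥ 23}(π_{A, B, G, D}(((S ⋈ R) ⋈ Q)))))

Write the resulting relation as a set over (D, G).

Joining S and R on D yields {(13, 2, d, 4, 16), (13, 2, d, 4, 38), (23, 37, p, 35, 10), (23, 37, p, 35, 12), (23, 37, p, 35, 14), (23, 37, p, 35, 25), (23, 37, p, 35, 34), (9, 18, p, 15, 19), (9, 18, p, 15, 40), (9, 3, k, 33, 19), (9, 3, k, 33, 40)}.
Joining (S ⋈ R) and Q on C yields {(23, 37, p, 35, 10, 25, v), (23, 37, p, 35, 10, 26, k), (23, 37, p, 35, 12, 25, v), (23, 37, p, 35, 12, 26, k), (23, 37, p, 35, 14, 25, v), (23, 37, p, 35, 14, 26, k), (23, 37, p, 35, 25, 25, v), (23, 37, p, 35, 25, 26, k), (23, 37, p, 35, 34, 25, v), (23, 37, p, 35, 34, 26, k), (9, 18, p, 15, 19, 25, v), (9, 18, p, 15, 19, 26, k), (9, 18, p, 15, 40, 25, v), (9, 18, p, 15, 40, 26, k)}.
Keep only column(s) A, B, G, D: {(18, k, 19, 9), (18, k, 40, 9), (18, v, 19, 9), (18, v, 40, 9), (37, k, 10, 23), (37, k, 12, 23), (37, k, 14, 23), (37, k, 25, 23), (37, k, 34, 23), (37, v, 10, 23), (37, v, 12, 23), (37, v, 14, 23), (37, v, 25, 23), (37, v, 34, 23)}
Filtering on G ≠ D ∧ D ≥ 23 leaves {(37, k, 10, 23), (37, k, 12, 23), (37, k, 14, 23), (37, k, 25, 23), (37, k, 34, 23), (37, v, 10, 23), (37, v, 12, 23), (37, v, 14, 23), (37, v, 25, 23), (37, v, 34, 23)}.
Filtering on G ≠ 10 leaves {(37, k, 12, 23), (37, k, 14, 23), (37, k, 25, 23), (37, k, 34, 23), (37, v, 12, 23), (37, v, 14, 23), (37, v, 25, 23), (37, v, 34, 23)}.
Keep only column(s) D, G (4 duplicate(s) eliminated): {(23, 12), (23, 14), (23, 25), (23, 34)}

{(23, 12), (23, 14), (23, 25), (23, 34)}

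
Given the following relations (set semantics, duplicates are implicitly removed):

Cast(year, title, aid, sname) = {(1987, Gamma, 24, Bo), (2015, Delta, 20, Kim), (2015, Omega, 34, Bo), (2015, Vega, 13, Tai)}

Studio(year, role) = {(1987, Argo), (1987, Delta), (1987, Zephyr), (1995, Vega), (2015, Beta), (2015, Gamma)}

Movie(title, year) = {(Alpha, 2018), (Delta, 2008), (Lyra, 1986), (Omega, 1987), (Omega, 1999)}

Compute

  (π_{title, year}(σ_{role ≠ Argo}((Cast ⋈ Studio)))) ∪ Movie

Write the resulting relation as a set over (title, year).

{(Alpha, 2018), (Delta, 2008), (Delta, 2015), (Gamma, 1987), (Lyra, 1986), (Omega, 1987), (Omega, 1999), (Omega, 2015), (Vega, 2015)}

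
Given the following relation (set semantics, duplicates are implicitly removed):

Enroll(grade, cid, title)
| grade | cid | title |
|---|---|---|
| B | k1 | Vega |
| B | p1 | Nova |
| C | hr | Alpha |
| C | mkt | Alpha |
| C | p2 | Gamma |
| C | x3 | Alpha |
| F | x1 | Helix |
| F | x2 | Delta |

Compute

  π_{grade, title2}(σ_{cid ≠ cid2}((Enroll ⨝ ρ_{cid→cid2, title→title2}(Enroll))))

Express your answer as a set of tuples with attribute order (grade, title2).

ρ[cid→cid2, title→title2]: schema becomes (grade, cid2, title2); tuples unchanged.
Joining Enroll and ρ_{cid→cid2, title→title2}(Enroll) on grade yields {(B, k1, Vega, k1, Vega), (B, k1, Vega, p1, Nova), (B, p1, Nova, k1, Vega), (B, p1, Nova, p1, Nova), (C, hr, Alpha, hr, Alpha), (C, hr, Alpha, mkt, Alpha), (C, hr, Alpha, p2, Gamma), (C, hr, Alpha, x3, Alpha), (C, mkt, Alpha, hr, Alpha), (C, mkt, Alpha, mkt, Alpha), (C, mkt, Alpha, p2, Gamma), (C, mkt, Alpha, x3, Alpha), (C, p2, Gamma, hr, Alpha), (C, p2, Gamma, mkt, Alpha), (C, p2, Gamma, p2, Gamma), (C, p2, Gamma, x3, Alpha), (C, x3, Alpha, hr, Alpha), (C, x3, Alpha, mkt, Alpha), (C, x3, Alpha, p2, Gamma), (C, x3, Alpha, x3, Alpha), (F, x1, Helix, x1, Helix), (F, x1, Helix, x2, Delta), (F, x2, Delta, x1, Helix), (F, x2, Delta, x2, Delta)}.
Apply σ_{cid ≠ cid2}; surviving tuples: {(B, k1, Vega, p1, Nova), (B, p1, Nova, k1, Vega), (C, hr, Alpha, mkt, Alpha), (C, hr, Alpha, p2, Gamma), (C, hr, Alpha, x3, Alpha), (C, mkt, Alpha, hr, Alpha), (C, mkt, Alpha, p2, Gamma), (C, mkt, Alpha, x3, Alpha), (C, p2, Gamma, hr, Alpha), (C, p2, Gamma, mkt, Alpha), (C, p2, Gamma, x3, Alpha), (C, x3, Alpha, hr, Alpha), (C, x3, Alpha, mkt, Alpha), (C, x3, Alpha, p2, Gamma), (F, x1, Helix, x2, Delta), (F, x2, Delta, x1, Helix)}
Keep only column(s) grade, title2 (10 duplicate(s) eliminated): {(B, Nova), (B, Vega), (C, Alpha), (C, Gamma), (F, Delta), (F, Helix)}

{(B, Nova), (B, Vega), (C, Alpha), (C, Gamma), (F, Delta), (F, Helix)}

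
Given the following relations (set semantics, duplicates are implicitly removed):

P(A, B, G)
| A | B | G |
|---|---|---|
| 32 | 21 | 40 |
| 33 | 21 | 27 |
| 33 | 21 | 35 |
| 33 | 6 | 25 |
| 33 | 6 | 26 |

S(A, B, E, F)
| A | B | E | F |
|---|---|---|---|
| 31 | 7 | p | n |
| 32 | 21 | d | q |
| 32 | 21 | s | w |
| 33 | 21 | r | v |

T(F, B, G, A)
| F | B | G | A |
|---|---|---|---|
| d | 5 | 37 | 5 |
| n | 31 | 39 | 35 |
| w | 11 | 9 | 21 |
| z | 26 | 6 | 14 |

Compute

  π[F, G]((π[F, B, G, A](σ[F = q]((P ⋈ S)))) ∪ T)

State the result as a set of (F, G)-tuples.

{(d, 37), (n, 39), (q, 40), (w, 9), (z, 6)}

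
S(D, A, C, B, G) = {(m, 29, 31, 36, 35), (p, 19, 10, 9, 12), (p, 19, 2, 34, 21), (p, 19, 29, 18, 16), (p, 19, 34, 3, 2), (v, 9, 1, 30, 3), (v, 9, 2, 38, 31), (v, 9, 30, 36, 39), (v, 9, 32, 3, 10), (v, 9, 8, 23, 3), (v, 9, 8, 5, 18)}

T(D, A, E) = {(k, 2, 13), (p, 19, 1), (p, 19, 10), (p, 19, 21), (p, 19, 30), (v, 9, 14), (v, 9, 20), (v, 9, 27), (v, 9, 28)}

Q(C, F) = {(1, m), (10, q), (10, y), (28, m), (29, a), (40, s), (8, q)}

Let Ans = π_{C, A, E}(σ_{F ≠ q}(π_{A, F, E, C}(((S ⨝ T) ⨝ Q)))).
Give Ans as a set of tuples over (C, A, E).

{(1, 9, 14), (1, 9, 20), (1, 9, 27), (1, 9, 28), (10, 19, 1), (10, 19, 10), (10, 19, 21), (10, 19, 30), (29, 19, 1), (29, 19, 10), (29, 19, 21), (29, 19, 30)}

Joining S and T on D, A yields {(p, 19, 10, 9, 12, 1), (p, 19, 10, 9, 12, 10), (p, 19, 10, 9, 12, 21), (p, 19, 10, 9, 12, 30), (p, 19, 2, 34, 21, 1), (p, 19, 2, 34, 21, 10), (p, 19, 2, 34, 21, 21), (p, 19, 2, 34, 21, 30), (p, 19, 29, 18, 16, 1), (p, 19, 29, 18, 16, 10), (p, 19, 29, 18, 16, 21), (p, 19, 29, 18, 16, 30), (p, 19, 34, 3, 2, 1), (p, 19, 34, 3, 2, 10), (p, 19, 34, 3, 2, 21), (p, 19, 34, 3, 2, 30), (v, 9, 1, 30, 3, 14), (v, 9, 1, 30, 3, 20), (v, 9, 1, 30, 3, 27), (v, 9, 1, 30, 3, 28), (v, 9, 2, 38, 31, 14), (v, 9, 2, 38, 31, 20), (v, 9, 2, 38, 31, 27), (v, 9, 2, 38, 31, 28), (v, 9, 30, 36, 39, 14), (v, 9, 30, 36, 39, 20), (v, 9, 30, 36, 39, 27), (v, 9, 30, 36, 39, 28), (v, 9, 32, 3, 10, 14), (v, 9, 32, 3, 10, 20), (v, 9, 32, 3, 10, 27), (v, 9, 32, 3, 10, 28), (v, 9, 8, 23, 3, 14), (v, 9, 8, 23, 3, 20), (v, 9, 8, 23, 3, 27), (v, 9, 8, 23, 3, 28), (v, 9, 8, 5, 18, 14), (v, 9, 8, 5, 18, 20), (v, 9, 8, 5, 18, 27), (v, 9, 8, 5, 18, 28)}.
Joining (S ⨝ T) and Q on C yields {(p, 19, 10, 9, 12, 1, q), (p, 19, 10, 9, 12, 1, y), (p, 19, 10, 9, 12, 10, q), (p, 19, 10, 9, 12, 10, y), (p, 19, 10, 9, 12, 21, q), (p, 19, 10, 9, 12, 21, y), (p, 19, 10, 9, 12, 30, q), (p, 19, 10, 9, 12, 30, y), (p, 19, 29, 18, 16, 1, a), (p, 19, 29, 18, 16, 10, a), (p, 19, 29, 18, 16, 21, a), (p, 19, 29, 18, 16, 30, a), (v, 9, 1, 30, 3, 14, m), (v, 9, 1, 30, 3, 20, m), (v, 9, 1, 30, 3, 27, m), (v, 9, 1, 30, 3, 28, m), (v, 9, 8, 23, 3, 14, q), (v, 9, 8, 23, 3, 20, q), (v, 9, 8, 23, 3, 27, q), (v, 9, 8, 23, 3, 28, q), (v, 9, 8, 5, 18, 14, q), (v, 9, 8, 5, 18, 20, q), (v, 9, 8, 5, 18, 27, q), (v, 9, 8, 5, 18, 28, q)}.
π_{A, F, E, C} gives {(19, a, 1, 29), (19, a, 10, 29), (19, a, 21, 29), (19, a, 30, 29), (19, q, 1, 10), (19, q, 10, 10), (19, q, 21, 10), (19, q, 30, 10), (19, y, 1, 10), (19, y, 10, 10), (19, y, 21, 10), (19, y, 30, 10), (9, m, 14, 1), (9, m, 20, 1), (9, m, 27, 1), (9, m, 28, 1), (9, q, 14, 8), (9, q, 20, 8), (9, q, 27, 8), (9, q, 28, 8)} (4 duplicate(s) eliminated).
Selection F ≠ q: {(19, a, 1, 29), (19, a, 10, 29), (19, a, 21, 29), (19, a, 30, 29), (19, y, 1, 10), (19, y, 10, 10), (19, y, 21, 10), (19, y, 30, 10), (9, m, 14, 1), (9, m, 20, 1), (9, m, 27, 1), (9, m, 28, 1)}
π_{C, A, E} gives {(1, 9, 14), (1, 9, 20), (1, 9, 27), (1, 9, 28), (10, 19, 1), (10, 19, 10), (10, 19, 21), (10, 19, 30), (29, 19, 1), (29, 19, 10), (29, 19, 21), (29, 19, 30)}.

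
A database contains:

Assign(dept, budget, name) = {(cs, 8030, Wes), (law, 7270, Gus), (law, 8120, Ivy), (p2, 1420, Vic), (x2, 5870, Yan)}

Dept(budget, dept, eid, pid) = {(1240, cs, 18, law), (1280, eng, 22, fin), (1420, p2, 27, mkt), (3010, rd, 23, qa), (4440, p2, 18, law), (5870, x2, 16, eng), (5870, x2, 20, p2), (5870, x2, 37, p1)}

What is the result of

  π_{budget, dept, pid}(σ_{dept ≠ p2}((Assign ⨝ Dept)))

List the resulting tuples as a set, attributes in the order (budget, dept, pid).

Joining Assign and Dept on dept, budget yields {(p2, 1420, Vic, 27, mkt), (x2, 5870, Yan, 16, eng), (x2, 5870, Yan, 20, p2), (x2, 5870, Yan, 37, p1)}.
Selection dept ≠ p2: {(x2, 5870, Yan, 16, eng), (x2, 5870, Yan, 20, p2), (x2, 5870, Yan, 37, p1)}
π[budget, dept, pid]: project onto (budget, dept, pid) → {(5870, x2, eng), (5870, x2, p1), (5870, x2, p2)}

{(5870, x2, eng), (5870, x2, p1), (5870, x2, p2)}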